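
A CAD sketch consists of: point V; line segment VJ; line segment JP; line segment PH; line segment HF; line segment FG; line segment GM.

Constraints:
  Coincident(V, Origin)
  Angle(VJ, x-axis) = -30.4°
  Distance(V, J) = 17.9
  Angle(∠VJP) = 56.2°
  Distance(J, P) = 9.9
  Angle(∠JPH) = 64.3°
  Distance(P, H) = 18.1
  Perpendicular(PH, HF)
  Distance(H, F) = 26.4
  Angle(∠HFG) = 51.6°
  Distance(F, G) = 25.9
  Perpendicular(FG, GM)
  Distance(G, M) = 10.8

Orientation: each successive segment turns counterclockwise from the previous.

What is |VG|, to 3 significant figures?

22.9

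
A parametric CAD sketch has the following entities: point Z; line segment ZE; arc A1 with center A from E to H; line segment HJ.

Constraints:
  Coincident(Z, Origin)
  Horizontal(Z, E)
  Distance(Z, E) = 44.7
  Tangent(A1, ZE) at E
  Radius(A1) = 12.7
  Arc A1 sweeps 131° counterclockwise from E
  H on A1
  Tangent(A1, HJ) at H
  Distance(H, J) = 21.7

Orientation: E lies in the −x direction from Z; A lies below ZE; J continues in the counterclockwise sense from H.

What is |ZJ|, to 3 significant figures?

54.8

Z is at the origin; Z and E share the same y with |ZE| = 44.7 and E on the −x side, so E = (-44.7, 0.00). Tangency of A1 to ZE means the radius AE is perpendicular to ZE, so A = E + (0, -12.7) = (-44.7, -12.7). On A1, E sits at bearing 90° from A; a 131° counterclockwise sweep puts H at bearing 221°, so H = A + 12.7·(cos 221°, sin 221°) = (-54.3, -21.0). Since A1 is tangent to HJ there, AH ⟂ HJ, so HJ runs along (−sin 221°, cos 221°); with |HJ| = 21.7, J = (-40.0, -37.4). Then |ZJ| = |J − Z| = 54.8.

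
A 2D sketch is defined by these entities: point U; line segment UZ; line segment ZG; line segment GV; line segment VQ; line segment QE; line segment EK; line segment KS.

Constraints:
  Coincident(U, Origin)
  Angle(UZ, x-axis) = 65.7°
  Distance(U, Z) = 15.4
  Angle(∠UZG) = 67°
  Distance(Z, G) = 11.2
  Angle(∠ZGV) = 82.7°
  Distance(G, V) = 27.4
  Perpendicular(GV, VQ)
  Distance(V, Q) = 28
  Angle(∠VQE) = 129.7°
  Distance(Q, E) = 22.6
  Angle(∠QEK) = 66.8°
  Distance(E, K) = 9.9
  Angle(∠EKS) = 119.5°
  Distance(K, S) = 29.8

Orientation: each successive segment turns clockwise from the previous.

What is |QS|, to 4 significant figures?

16.50

U is at the origin; UZ runs at 65.7° with length 15.4, so Z = (6.337, 14.04). ∠UZG = 67.0° gives ZG at -47.30° from the x-axis; with |ZG| = 11.2, G = (13.93, 5.805). ∠ZGV = 82.7° gives GV at -144.6° from the x-axis; with |GV| = 27.4, V = (-8.402, -10.07). GV is perpendicular to VQ, so VQ runs at 125.4°; with |VQ| = 28.0, Q = (-24.62, 12.76). ∠VQE = 129.7° gives QE at 75.10° from the x-axis; with |QE| = 22.6, E = (-18.81, 34.60). ∠QEK = 66.8° gives EK at -38.10° from the x-axis; with |EK| = 9.9, K = (-11.02, 28.49). ∠EKS = 119.5° gives KS at -98.60° from the x-axis; with |KS| = 29.8, S = (-15.48, -0.9777). Then |QS| = |S − Q| = 16.50.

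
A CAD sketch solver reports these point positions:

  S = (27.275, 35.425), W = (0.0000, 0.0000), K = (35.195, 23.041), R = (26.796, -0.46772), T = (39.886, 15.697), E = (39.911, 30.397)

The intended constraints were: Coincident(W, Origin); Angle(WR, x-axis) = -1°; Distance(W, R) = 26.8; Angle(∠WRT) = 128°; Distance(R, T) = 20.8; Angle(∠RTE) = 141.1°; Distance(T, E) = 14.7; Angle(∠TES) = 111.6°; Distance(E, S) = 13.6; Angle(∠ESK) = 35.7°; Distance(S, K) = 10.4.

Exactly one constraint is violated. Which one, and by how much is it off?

Distance(S, K) = 10.4 — off by 4.30.

W = (0.00, 0.00) ✓; WR at -1.000° ✓; |WR| = 26.80 ✓; ∠WRT = 128.0° ✓; |RT| = 20.80 ✓; ∠RTE = 141.1° ✓; |TE| = 14.70 ✓; ∠TES = 111.6° ✓; |ES| = 13.60 ✓; ∠ESK = 35.70° ✓; |SK| = 14.70 ✗.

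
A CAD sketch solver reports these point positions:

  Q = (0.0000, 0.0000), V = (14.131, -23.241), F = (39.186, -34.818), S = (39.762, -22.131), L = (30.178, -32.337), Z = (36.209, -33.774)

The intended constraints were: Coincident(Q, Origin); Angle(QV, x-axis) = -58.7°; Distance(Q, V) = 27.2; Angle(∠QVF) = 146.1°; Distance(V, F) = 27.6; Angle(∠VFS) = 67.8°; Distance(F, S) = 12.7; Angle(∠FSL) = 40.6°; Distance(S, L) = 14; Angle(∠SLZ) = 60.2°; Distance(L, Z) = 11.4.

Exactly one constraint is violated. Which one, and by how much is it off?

Distance(L, Z) = 11.4 — off by 5.20.

Q = (0.00, 0.00) ✓; QV at -58.70° ✓; |QV| = 27.20 ✓; ∠QVF = 146.1° ✓; |VF| = 27.60 ✓; ∠VFS = 67.80° ✓; |FS| = 12.70 ✓; ∠FSL = 40.60° ✓; |SL| = 14.00 ✓; ∠SLZ = 60.20° ✓; |LZ| = 6.200 ✗.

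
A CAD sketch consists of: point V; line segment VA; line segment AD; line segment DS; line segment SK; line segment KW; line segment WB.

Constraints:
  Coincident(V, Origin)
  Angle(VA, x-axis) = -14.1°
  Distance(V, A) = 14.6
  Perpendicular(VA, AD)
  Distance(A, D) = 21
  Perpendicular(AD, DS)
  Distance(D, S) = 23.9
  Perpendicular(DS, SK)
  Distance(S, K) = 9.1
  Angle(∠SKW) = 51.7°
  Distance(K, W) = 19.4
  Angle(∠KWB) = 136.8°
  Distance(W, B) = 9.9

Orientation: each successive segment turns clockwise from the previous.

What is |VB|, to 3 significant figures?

34.5

V is at the origin; VA runs at -14.1° with length 14.6, so A = (14.2, -3.56). The perpendicularity gives AD at right angles to VA, so AD runs at -104°; with |AD| = 21.0, D = (9.04, -23.9). AD ⟂ DS, so DS runs at 166°; with |DS| = 23.9, S = (-14.1, -18.1). DS ⟂ SK, so SK runs at 75.9°; with |SK| = 9.1, K = (-11.9, -9.28). ∠SKW = 51.7° gives KW at -52.4° from the x-axis; with |KW| = 19.4, W = (-0.0820, -24.6). ∠KWB = 136.8° gives WB at -95.6° from the x-axis; with |WB| = 9.9, B = (-1.05, -34.5). Then |VB| = |B − V| = 34.5.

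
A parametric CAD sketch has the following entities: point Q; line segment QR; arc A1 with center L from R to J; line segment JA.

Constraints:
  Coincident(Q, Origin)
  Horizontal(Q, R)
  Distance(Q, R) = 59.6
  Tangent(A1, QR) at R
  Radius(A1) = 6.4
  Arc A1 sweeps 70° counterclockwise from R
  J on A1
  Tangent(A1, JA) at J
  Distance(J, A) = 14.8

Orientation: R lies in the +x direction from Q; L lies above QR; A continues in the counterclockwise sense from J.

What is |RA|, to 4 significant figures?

21.24

Q is at the origin; Q and R share the same y with |QR| = 59.6 and R on the +x side, so R = (59.60, 0.000). The tangent condition forces LR to be normal to QR, so L = R + (0, 6.4) = (59.60, 6.400). On A1, R sits at bearing -90° from L; a 70° counterclockwise sweep puts J at bearing -20°, so J = L + 6.4·(cos -20°, sin -20°) = (65.61, 4.211). The tangent condition forces LJ to be normal to JA, so JA runs along (−sin -20°, cos -20°); with |JA| = 14.8, A = (70.68, 18.12). Then |RA| = |A − R| = 21.24.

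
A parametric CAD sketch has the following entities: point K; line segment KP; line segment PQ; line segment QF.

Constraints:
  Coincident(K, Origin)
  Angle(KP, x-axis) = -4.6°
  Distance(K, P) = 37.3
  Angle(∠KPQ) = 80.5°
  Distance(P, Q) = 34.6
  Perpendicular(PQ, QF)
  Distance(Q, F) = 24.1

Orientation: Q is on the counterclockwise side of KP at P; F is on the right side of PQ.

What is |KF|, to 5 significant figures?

67.205

K is at the origin; KP runs at -4.6° with length 37.3, so P = 37.3·(cos -4.6°, sin -4.6°) = (37.180, -2.9914). ∠KPQ = 80.5°, so PQ runs at -4.6° + (180° − 80.5°) = 94.900° from the x-axis; with |PQ| = 34.6, Q = P + 34.6·(cos 94.900°, sin 94.900°) = (34.224, 31.482). The perpendicularity gives QF at right angles to PQ; with |QF| = 24.1 on the right of PQ, F = Q + 24.1·(0.99635, 0.085417) = (58.236, 33.541). Then |KF| = |F − K| = 67.205.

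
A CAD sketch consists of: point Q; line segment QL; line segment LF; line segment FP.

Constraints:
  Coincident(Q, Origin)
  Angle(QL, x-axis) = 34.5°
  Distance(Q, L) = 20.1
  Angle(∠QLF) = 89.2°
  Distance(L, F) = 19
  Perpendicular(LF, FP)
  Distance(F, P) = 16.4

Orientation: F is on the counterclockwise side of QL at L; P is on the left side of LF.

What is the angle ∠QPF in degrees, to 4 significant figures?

101.2°

∠QLF = 89.2°, so LF runs at 34.5° + (180° − 89.2°) = 125.3° from the x-axis; with |LF| = 19.0, F = L + 19.0·(cos 125.3°, sin 125.3°) = (5.586, 26.89). LF is perpendicular to FP; with |FP| = 16.4 on the left of LF, P = F + 16.4·(-0.8161, -0.5779) = (-7.799, 17.41). Then cos ∠QPF = PQ·PF / (|PQ||PF|), giving 101.2°.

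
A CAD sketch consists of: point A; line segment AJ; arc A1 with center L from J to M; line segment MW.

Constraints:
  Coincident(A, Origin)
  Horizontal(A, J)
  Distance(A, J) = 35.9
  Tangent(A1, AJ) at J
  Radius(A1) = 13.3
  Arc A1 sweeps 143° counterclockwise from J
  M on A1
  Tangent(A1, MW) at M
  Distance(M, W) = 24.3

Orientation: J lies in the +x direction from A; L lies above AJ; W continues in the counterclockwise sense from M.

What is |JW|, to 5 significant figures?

40.197

A is at the origin; A and J share the same y with |AJ| = 35.9 and J on the +x side, so J = (35.900, 0.0000). The tangent condition forces LJ to be normal to AJ, so L = J + (0, 13.3) = (35.900, 13.300). On A1, J sits at bearing -90° from L; a 143° counterclockwise sweep puts M at bearing 53°, so M = L + 13.3·(cos 53°, sin 53°) = (43.904, 23.922). Tangency of A1 to MW means the radius LM is perpendicular to MW, so MW runs along (−sin 53°, cos 53°); with |MW| = 24.3, W = (24.497, 38.546). Then |JW| = |W − J| = 40.197.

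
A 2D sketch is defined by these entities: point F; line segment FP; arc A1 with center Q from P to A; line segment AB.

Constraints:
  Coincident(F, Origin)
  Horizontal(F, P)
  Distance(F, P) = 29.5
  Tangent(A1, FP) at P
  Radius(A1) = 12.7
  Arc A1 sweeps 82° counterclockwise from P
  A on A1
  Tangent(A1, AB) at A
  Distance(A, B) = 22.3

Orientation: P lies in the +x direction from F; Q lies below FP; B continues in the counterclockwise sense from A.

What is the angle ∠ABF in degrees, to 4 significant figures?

30.71°

On A1, P sits at bearing 90° from Q; an 82° counterclockwise sweep puts A at bearing 172°, so A = Q + 12.7·(cos 172°, sin 172°) = (16.92, -10.93). The tangent condition forces QA to be normal to AB, so AB runs along (−sin 172°, cos 172°); with |AB| = 22.3, B = (13.82, -33.02). Then cos ∠ABF = BA·BF / (|BA||BF|), giving 30.71°.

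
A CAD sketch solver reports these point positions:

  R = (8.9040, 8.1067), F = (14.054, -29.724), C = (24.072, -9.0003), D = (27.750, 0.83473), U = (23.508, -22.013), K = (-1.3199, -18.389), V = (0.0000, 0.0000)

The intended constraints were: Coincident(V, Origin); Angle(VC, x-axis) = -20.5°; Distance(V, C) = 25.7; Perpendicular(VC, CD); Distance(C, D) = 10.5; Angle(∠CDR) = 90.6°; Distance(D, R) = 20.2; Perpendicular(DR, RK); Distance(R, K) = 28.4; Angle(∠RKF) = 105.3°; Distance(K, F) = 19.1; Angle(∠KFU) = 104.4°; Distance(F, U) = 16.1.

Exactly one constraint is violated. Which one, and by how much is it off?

Distance(F, U) = 16.1 — off by 3.90.

V = (0.00, 0.00) ✓; VC at -20.50° ✓; |VC| = 25.70 ✓; ∠(VC, CD) = 90.00° ✓; |CD| = 10.50 ✓; ∠CDR = 90.60° ✓; |DR| = 20.20 ✓; ∠(DR, RK) = 90.00° ✓; |RK| = 28.40 ✓; ∠RKF = 105.3° ✓; |KF| = 19.10 ✓; ∠KFU = 104.4° ✓; |FU| = 12.20 ✗.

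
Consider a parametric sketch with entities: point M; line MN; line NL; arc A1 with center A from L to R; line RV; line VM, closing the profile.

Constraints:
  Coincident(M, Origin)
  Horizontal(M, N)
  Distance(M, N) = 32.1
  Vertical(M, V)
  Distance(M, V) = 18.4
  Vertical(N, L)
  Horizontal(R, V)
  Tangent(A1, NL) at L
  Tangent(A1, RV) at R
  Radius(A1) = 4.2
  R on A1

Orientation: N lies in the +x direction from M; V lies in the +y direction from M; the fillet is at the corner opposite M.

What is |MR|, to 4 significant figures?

33.42

M is at the origin; M and N share the same y with |MN| = 32.1 and N on the +x side, so N = (32.10, 0.000). MV is vertical with |MV| = 18.4 and V on the +y side, so V = (0.000, 18.40). The virtual corner opposite M is at (32.10, 18.40). A1 meets NL tangentially, so AL is at right angles to NL and since A1 is tangent to RV there, AR ⟂ RV, with radius 4.2, so the center A sits 4.2 in from both sides at A = (27.90, 14.20). That places the tangent points at L = (32.10, 14.20) on NL and R = (27.90, 18.40) on RV. Then |MR| = |R − M| = 33.42.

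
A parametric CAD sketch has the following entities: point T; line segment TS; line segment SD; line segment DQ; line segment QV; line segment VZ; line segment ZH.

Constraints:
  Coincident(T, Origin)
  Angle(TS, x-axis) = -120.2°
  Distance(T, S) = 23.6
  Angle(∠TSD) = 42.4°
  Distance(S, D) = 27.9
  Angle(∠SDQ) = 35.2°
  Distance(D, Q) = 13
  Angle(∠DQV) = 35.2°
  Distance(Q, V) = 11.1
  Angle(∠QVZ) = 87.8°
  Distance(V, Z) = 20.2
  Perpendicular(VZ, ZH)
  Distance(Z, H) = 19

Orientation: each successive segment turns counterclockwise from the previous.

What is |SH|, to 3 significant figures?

39.5

∠QVZ = 87.8° gives VZ at 39.2° from the x-axis; with |VZ| = 20.2, Z = (24.7, -4.18). VZ is perpendicular to ZH, so ZH runs at 129°; with |ZH| = 19.0, H = (12.7, 10.5). Then |SH| = |H − S| = 39.5.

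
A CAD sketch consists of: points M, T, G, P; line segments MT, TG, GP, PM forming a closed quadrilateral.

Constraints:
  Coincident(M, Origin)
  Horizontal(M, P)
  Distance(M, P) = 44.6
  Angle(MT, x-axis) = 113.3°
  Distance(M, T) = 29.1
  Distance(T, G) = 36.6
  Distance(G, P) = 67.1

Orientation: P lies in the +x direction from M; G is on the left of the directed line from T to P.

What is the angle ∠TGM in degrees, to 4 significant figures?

25.22°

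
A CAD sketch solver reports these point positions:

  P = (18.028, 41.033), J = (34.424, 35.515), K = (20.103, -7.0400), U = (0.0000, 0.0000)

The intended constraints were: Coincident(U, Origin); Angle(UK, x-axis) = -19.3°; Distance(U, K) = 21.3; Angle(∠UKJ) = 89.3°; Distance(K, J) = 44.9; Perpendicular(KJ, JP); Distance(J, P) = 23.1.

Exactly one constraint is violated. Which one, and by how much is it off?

Distance(J, P) = 23.1 — off by 5.80.

U = (0.00, 0.00) ✓; UK at -19.30° ✓; |UK| = 21.30 ✓; ∠UKJ = 89.30° ✓; |KJ| = 44.90 ✓; ∠(KJ, JP) = 90.00° ✓; |JP| = 17.30 ✗.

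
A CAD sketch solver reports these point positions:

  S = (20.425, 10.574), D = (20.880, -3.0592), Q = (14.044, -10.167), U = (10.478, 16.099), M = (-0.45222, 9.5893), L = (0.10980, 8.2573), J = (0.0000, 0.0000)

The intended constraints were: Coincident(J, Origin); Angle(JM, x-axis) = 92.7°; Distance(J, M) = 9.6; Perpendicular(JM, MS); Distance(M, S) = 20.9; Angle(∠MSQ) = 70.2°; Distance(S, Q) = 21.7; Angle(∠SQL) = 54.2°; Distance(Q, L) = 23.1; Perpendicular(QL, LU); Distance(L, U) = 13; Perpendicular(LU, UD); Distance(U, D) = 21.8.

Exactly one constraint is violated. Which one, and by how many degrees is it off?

Perpendicular(LU, UD) — off by 8.60°.

J = (0.00, 0.00) ✓; JM at 92.70° ✓; |JM| = 9.600 ✓; ∠(JM, MS) = 90.00° ✓; |MS| = 20.90 ✓; ∠MSQ = 70.20° ✓; |SQ| = 21.70 ✓; ∠SQL = 54.20° ✓; |QL| = 23.10 ✓; ∠(QL, LU) = 90.00° ✓; |LU| = 13.00 ✓; ∠(LU, UD) = 98.60° ✗; |UD| = 21.80 ✓.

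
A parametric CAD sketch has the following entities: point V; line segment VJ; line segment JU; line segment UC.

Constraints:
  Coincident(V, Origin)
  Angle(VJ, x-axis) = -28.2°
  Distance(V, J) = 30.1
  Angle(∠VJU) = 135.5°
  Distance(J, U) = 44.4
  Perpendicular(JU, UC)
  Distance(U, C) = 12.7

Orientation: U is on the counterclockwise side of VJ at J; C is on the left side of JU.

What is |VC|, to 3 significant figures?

66.4

V is at the origin; VJ runs at -28.2° with length 30.1, so J = 30.1·(cos -28.2°, sin -28.2°) = (26.5, -14.2). ∠VJU = 135.5°, so JU runs at -28.2° + (180° − 135.5°) = 16.3° from the x-axis; with |JU| = 44.4, U = J + 44.4·(cos 16.3°, sin 16.3°) = (69.1, -1.76). The perpendicularity gives UC at right angles to JU; with |UC| = 12.7 on the left of JU, C = U + 12.7·(-0.281, 0.960) = (65.6, 10.4). Then |VC| = |C − V| = 66.4.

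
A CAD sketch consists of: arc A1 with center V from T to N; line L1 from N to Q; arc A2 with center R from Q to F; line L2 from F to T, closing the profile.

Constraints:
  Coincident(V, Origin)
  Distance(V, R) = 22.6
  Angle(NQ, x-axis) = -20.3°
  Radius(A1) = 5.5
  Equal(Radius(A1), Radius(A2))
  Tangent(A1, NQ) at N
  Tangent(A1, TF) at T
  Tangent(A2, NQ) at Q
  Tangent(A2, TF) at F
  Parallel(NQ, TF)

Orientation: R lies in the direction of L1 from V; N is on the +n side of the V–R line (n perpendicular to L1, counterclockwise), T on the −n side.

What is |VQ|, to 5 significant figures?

23.260

Tangency of A1 to both parallel lines with radius 5.5 puts N and T at V ± 5.5·n: N = (1.9081, 5.1584), T = (-1.9081, -5.1584). Equal radii place Q and F the same way about R: Q = R + 5.5·n = (23.104, -2.6824), F = R − 5.5·n = (19.288, -12.999). Then |VQ| = |Q − V| = 23.260.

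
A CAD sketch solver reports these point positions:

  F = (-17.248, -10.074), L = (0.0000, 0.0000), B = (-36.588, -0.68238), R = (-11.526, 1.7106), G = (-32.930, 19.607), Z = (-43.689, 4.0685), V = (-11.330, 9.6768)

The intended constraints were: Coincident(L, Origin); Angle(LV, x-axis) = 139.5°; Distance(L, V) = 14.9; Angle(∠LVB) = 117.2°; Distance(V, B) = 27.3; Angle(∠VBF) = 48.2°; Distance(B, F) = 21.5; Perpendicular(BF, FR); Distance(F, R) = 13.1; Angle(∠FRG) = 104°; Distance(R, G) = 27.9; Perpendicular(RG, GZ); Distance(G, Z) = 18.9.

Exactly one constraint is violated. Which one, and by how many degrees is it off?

Perpendicular(RG, GZ) — off by 5.20°.

L = (0.00, 0.00) ✓; LV at 139.5° ✓; |LV| = 14.90 ✓; ∠LVB = 117.2° ✓; |VB| = 27.30 ✓; ∠VBF = 48.20° ✓; |BF| = 21.50 ✓; ∠(BF, FR) = 90.00° ✓; |FR| = 13.10 ✓; ∠FRG = 104.0° ✓; |RG| = 27.90 ✓; ∠(RG, GZ) = 95.20° ✗; |GZ| = 18.90 ✓.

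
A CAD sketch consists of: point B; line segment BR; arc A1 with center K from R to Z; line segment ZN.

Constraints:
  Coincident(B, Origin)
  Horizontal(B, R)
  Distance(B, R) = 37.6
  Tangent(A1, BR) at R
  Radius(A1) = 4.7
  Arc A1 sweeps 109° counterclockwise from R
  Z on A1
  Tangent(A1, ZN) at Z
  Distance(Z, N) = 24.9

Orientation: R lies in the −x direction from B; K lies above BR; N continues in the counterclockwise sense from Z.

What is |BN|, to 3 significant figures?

50.9

On A1, R sits at bearing -90° from K; a 109° counterclockwise sweep puts Z at bearing 19°, so Z = K + 4.7·(cos 19°, sin 19°) = (-33.2, 6.23). Since A1 is tangent to ZN there, KZ ⟂ ZN, so ZN runs along (−sin 19°, cos 19°); with |ZN| = 24.9, N = (-41.3, 29.8). Then |BN| = |N − B| = 50.9.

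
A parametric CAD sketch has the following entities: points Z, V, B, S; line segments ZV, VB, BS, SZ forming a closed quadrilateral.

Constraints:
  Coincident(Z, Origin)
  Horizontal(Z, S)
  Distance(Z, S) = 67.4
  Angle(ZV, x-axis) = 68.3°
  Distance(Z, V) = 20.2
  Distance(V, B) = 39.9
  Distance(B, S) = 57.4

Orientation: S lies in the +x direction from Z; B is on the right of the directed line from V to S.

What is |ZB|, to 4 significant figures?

24.83

Checks: |VB| = 39.90 ✓; |BS| = 57.40 ✓.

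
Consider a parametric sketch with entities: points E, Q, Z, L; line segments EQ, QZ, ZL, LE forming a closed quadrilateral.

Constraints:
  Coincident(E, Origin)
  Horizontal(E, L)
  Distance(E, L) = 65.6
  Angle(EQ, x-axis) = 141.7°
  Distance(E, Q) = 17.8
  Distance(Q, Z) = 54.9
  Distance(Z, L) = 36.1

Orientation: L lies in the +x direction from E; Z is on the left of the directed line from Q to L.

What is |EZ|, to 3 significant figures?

46.3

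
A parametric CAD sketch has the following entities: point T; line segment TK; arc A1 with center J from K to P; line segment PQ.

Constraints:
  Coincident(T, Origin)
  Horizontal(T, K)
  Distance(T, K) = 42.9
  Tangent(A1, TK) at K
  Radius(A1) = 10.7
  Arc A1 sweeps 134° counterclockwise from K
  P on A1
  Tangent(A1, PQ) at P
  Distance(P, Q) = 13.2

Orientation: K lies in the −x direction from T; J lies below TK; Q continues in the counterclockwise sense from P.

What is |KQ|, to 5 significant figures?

27.667

On A1, K sits at bearing 90° from J; a 134° counterclockwise sweep puts P at bearing 224°, so P = J + 10.7·(cos 224°, sin 224°) = (-50.597, -18.133). The tangent condition forces JP to be normal to PQ, so PQ runs along (−sin 224°, cos 224°); with |PQ| = 13.2, Q = (-41.427, -27.628). Then |KQ| = |Q − K| = 27.667.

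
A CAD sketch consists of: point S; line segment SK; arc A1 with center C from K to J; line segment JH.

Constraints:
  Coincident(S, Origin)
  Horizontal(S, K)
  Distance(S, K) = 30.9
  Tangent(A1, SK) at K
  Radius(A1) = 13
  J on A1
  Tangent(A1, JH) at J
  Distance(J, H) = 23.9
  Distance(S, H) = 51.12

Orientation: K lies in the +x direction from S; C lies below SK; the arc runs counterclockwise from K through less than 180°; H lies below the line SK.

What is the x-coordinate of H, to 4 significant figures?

31.58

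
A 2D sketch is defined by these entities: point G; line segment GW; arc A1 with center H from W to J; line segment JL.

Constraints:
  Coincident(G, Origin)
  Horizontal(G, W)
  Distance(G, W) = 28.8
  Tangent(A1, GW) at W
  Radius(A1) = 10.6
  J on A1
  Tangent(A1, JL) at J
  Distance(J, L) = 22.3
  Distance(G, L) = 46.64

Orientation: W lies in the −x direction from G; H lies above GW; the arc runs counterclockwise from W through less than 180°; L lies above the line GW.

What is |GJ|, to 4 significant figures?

25.17

Checks: |HJ| = 10.60 ✓; ∠(HJ, JL) = 90.00° ✓; |JL| = 22.30 ✓; |GL| = 46.64 ✓.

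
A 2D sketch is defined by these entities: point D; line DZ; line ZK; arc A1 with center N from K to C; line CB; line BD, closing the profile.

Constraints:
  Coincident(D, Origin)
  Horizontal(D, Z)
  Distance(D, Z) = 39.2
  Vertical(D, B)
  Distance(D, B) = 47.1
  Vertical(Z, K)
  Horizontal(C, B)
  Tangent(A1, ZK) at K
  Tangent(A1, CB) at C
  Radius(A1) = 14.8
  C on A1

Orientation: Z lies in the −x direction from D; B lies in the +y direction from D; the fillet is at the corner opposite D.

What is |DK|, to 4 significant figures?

50.79

D is at the origin; DZ is horizontal with |DZ| = 39.2 and Z on the −x side, so Z = (-39.20, 0.000). DB is vertical with |DB| = 47.1 and B on the +y side, so B = (0.000, 47.10). The virtual corner opposite D is at (-39.20, 47.10). Tangency of A1 to ZK means the radius NK is perpendicular to ZK and A1 meets CB tangentially, so NC is at right angles to CB, with radius 14.8, so the center N sits 14.8 in from both sides at N = (-24.40, 32.30). That places the tangent points at K = (-39.20, 32.30) on ZK and C = (-24.40, 47.10) on CB. Then |DK| = |K − D| = 50.79.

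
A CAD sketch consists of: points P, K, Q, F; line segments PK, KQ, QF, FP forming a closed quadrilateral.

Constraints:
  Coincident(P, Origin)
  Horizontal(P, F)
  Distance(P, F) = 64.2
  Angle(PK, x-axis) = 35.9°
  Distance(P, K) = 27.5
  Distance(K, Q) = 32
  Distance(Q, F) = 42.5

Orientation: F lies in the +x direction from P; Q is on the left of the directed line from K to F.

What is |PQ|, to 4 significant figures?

59.37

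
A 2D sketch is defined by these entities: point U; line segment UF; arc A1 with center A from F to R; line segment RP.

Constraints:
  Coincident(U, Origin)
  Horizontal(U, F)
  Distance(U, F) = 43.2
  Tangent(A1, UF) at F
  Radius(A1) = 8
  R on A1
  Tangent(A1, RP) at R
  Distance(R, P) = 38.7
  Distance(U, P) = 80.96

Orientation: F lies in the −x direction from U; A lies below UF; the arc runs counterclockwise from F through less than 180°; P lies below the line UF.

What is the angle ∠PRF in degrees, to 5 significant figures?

154.86°

Checks: |AF| = 8.000 ✓; |AR| = 8.000 ✓; ∠(AR, RP) = 90.00° ✓; |RP| = 38.70 ✓; |UP| = 80.96 ✓.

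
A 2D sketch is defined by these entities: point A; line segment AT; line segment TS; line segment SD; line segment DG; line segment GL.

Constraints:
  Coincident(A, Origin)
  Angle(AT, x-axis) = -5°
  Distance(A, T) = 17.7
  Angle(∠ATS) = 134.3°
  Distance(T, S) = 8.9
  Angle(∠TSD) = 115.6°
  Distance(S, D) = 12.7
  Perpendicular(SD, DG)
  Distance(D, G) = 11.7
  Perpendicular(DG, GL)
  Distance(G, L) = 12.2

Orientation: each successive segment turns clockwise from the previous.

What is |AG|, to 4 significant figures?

16.65

A is at the origin; AT runs at -5.0° with length 17.7, so T = (17.63, -1.543). ∠ATS = 134.3° gives TS at -50.70° from the x-axis; with |TS| = 8.9, S = (23.27, -8.430). ∠TSD = 115.6° gives SD at -115.1° from the x-axis; with |SD| = 12.7, D = (17.88, -19.93). SD ⟂ DG, so DG runs at 154.9°; with |DG| = 11.7, G = (7.287, -14.97). Then |AG| = |G − A| = 16.65.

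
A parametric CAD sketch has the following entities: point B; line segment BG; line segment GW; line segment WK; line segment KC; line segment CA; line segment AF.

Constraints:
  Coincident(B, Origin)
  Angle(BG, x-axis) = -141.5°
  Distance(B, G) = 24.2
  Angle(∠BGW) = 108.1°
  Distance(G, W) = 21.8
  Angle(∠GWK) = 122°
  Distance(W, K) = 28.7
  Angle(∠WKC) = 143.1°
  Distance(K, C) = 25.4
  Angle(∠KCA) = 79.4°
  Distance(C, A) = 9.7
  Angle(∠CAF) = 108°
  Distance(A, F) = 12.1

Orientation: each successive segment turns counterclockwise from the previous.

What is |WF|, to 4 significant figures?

35.11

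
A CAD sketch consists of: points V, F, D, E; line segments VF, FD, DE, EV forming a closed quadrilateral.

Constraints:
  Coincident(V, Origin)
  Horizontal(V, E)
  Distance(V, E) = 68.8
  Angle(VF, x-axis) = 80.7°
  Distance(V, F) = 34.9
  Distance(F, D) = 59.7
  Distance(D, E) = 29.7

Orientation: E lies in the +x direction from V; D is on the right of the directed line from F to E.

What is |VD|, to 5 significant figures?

43.967

Checks: |VE| = 68.80 ✓; |VF| = 34.90 ✓; |FD| = 59.70 ✓; |DE| = 29.70 ✓.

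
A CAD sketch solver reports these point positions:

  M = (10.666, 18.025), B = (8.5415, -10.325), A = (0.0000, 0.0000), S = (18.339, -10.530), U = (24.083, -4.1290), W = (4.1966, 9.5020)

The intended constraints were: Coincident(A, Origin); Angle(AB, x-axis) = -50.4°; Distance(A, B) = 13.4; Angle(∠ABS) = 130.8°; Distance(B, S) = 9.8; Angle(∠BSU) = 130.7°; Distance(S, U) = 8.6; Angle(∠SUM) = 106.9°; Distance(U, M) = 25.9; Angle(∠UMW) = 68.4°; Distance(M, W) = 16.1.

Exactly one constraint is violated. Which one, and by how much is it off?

Distance(M, W) = 16.1 — off by 5.40.

A = (0.00, 0.00) ✓; AB at -50.40° ✓; |AB| = 13.40 ✓; ∠ABS = 130.8° ✓; |BS| = 9.800 ✓; ∠BSU = 130.7° ✓; |SU| = 8.600 ✓; ∠SUM = 106.9° ✓; |UM| = 25.90 ✓; ∠UMW = 68.40° ✓; |MW| = 10.70 ✗.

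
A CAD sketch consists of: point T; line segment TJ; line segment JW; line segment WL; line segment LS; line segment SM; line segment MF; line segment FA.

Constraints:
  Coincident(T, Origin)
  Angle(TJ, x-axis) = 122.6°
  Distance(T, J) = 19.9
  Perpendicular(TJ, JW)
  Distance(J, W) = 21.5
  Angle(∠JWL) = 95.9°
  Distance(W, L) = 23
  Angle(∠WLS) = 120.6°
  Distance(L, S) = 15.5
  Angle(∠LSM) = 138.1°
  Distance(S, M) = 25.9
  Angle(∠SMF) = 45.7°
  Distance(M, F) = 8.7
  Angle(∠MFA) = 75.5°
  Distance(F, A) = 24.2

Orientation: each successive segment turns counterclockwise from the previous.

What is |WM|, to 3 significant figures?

46.6

∠WLS = 120.6° gives LS at -3.90° from the x-axis; with |LS| = 15.5, S = (-3.04, -16.4). ∠LSM = 138.1° gives SM at 38.0° from the x-axis; with |SM| = 25.9, M = (17.4, -0.475). Then |WM| = |M − W| = 46.6.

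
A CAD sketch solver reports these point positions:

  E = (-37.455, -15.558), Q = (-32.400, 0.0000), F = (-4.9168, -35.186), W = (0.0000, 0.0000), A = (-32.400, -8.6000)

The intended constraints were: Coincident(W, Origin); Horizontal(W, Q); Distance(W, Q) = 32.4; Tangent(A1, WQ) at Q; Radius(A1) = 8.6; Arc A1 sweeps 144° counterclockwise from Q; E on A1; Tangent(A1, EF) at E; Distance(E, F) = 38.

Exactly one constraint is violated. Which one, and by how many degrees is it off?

Tangent(A1, EF) at E — off by 4.90°.

W = (0.00, 0.00) ✓; W.y = 0.00, Q.y = 0.00 ✓; |WQ| = 32.40 ✓; ∠(AQ, QW) = 90.00° ✓; |AQ| = 8.600 ✓; bearing(A→E) − bearing(A→Q) = 144.0° ✓; |AE| = 8.600 ✓; ∠(AE, EF) = 85.10° ✗; |EF| = 38.00 ✓.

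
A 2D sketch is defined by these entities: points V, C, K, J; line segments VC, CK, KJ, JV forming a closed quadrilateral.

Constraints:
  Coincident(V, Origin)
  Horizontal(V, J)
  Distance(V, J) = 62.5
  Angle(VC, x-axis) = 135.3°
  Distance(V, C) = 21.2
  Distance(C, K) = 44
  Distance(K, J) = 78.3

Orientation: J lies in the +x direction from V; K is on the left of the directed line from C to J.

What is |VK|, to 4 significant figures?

54.06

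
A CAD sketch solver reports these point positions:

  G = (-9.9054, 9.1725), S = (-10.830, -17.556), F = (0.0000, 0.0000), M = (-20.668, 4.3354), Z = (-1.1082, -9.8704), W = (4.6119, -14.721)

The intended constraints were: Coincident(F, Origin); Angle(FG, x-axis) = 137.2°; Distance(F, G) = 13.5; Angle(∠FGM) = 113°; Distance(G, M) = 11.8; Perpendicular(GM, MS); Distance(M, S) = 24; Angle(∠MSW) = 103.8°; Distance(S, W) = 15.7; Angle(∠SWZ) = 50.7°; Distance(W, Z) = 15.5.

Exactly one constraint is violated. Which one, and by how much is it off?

Distance(W, Z) = 15.5 — off by 8.00.

F = (0.00, 0.00) ✓; FG at 137.2° ✓; |FG| = 13.50 ✓; ∠FGM = 113.0° ✓; |GM| = 11.80 ✓; ∠(GM, MS) = 90.00° ✓; |MS| = 24.00 ✓; ∠MSW = 103.8° ✓; |SW| = 15.70 ✓; ∠SWZ = 50.70° ✓; |WZ| = 7.500 ✗.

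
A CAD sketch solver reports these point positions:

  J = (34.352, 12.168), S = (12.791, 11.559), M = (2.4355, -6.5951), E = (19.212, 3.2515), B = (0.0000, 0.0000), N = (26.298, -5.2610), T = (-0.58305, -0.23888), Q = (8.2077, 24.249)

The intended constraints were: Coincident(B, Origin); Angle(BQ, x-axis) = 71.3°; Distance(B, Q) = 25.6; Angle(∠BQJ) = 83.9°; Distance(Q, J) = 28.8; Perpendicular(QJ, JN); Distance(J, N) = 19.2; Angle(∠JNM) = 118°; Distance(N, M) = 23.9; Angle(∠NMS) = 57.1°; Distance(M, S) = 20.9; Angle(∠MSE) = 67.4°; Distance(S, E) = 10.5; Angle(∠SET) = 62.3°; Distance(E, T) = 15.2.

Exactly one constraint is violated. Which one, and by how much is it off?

Distance(E, T) = 15.2 — off by 4.90.

B = (0.00, 0.00) ✓; BQ at 71.30° ✓; |BQ| = 25.60 ✓; ∠BQJ = 83.90° ✓; |QJ| = 28.80 ✓; ∠(QJ, JN) = 90.00° ✓; |JN| = 19.20 ✓; ∠JNM = 118.0° ✓; |NM| = 23.90 ✓; ∠NMS = 57.10° ✓; |MS| = 20.90 ✓; ∠MSE = 67.40° ✓; |SE| = 10.50 ✓; ∠SET = 62.30° ✓; |ET| = 20.10 ✗.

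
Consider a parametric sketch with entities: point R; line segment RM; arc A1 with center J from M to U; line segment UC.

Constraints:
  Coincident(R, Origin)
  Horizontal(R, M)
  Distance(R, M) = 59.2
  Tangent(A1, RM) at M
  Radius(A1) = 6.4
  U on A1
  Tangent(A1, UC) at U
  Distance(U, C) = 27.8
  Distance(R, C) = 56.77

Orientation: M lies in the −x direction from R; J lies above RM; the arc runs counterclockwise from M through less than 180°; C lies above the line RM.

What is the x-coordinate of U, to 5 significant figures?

-52.958

R is at the origin; R and M share the same y with |RM| = 59.2 and M on the −x side, so M = (-59.200, 0.0000). Tangency of A1 to RM means the radius JM is perpendicular to RM, so J = M + (0, 6.4) = (-59.200, 6.4000). Since JU ⟂ UC (tangency), |JC| = √(6.4² + 27.8²) = 28.527 regardless of where U sits on A1. So C lies on both circle(R, 56.77) and circle(J, 28.527); the above-RM intersection is C = (-46.822, 32.102). U is the foot of the tangent from C: U = (-52.958, 4.9874).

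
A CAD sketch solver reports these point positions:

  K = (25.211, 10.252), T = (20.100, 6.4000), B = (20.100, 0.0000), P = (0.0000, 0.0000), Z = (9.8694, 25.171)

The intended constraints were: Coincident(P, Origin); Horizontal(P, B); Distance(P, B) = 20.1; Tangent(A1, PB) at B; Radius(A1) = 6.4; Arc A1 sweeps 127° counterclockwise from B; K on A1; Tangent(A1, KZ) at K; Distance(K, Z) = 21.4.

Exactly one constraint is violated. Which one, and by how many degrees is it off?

Tangent(A1, KZ) at K — off by 8.80°.

P = (0.00, 0.00) ✓; P.y = 0.00, B.y = 0.00 ✓; |PB| = 20.10 ✓; ∠(TB, BP) = 90.00° ✓; |TB| = 6.400 ✓; bearing(T→K) − bearing(T→B) = 127.0° ✓; |TK| = 6.400 ✓; ∠(TK, KZ) = 81.20° ✗; |KZ| = 21.40 ✓.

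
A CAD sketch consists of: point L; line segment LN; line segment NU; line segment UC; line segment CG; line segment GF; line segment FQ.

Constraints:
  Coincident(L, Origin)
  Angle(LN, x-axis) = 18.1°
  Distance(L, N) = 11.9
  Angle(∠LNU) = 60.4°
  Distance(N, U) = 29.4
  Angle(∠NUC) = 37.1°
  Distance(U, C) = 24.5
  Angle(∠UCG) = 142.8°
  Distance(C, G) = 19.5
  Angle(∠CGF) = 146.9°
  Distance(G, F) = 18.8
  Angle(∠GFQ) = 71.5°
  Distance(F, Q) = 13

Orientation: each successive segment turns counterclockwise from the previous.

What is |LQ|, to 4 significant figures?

25.25

∠CGF = 146.9° gives GF at -9.100° from the x-axis; with |GF| = 18.8, F = (27.08, -16.67). ∠GFQ = 71.5° gives FQ at 99.40° from the x-axis; with |FQ| = 13.0, Q = (24.96, -3.845). Then |LQ| = |Q − L| = 25.25.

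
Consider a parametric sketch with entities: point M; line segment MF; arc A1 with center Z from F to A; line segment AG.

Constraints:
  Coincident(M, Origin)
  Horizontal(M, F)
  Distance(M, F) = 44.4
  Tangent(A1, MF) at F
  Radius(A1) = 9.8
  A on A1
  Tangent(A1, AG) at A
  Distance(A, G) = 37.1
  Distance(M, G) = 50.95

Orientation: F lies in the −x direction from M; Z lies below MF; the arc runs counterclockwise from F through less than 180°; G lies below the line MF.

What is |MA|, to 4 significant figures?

54.14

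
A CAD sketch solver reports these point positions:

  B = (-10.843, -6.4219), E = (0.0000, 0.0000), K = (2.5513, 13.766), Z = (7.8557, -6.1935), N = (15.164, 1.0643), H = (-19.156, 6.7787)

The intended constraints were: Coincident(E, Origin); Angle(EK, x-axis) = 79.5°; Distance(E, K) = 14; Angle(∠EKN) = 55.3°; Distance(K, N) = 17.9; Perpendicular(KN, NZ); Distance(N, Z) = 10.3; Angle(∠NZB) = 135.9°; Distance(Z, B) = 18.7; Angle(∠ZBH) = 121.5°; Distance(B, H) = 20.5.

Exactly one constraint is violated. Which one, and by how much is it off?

Distance(B, H) = 20.5 — off by 4.90.

E = (0.00, 0.00) ✓; EK at 79.50° ✓; |EK| = 14.00 ✓; ∠EKN = 55.30° ✓; |KN| = 17.90 ✓; ∠(KN, NZ) = 90.00° ✓; |NZ| = 10.30 ✓; ∠NZB = 135.9° ✓; |ZB| = 18.70 ✓; ∠ZBH = 121.5° ✓; |BH| = 15.60 ✗.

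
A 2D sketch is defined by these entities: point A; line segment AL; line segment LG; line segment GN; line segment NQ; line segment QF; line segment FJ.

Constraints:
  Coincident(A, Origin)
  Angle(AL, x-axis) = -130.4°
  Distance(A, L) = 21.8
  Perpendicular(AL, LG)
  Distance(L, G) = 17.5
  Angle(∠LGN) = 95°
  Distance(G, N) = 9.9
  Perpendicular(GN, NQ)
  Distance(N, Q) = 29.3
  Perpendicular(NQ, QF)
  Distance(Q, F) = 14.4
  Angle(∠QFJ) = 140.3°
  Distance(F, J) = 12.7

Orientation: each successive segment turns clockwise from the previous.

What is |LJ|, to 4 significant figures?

13.29

The perpendicularity gives QF at right angles to NQ, so QF runs at -125.4°; with |QF| = 14.4, F = (-6.179, -25.90). ∠QFJ = 140.3° gives FJ at -165.1° from the x-axis; with |FJ| = 12.7, J = (-18.45, -29.17). Then |LJ| = |J − L| = 13.29.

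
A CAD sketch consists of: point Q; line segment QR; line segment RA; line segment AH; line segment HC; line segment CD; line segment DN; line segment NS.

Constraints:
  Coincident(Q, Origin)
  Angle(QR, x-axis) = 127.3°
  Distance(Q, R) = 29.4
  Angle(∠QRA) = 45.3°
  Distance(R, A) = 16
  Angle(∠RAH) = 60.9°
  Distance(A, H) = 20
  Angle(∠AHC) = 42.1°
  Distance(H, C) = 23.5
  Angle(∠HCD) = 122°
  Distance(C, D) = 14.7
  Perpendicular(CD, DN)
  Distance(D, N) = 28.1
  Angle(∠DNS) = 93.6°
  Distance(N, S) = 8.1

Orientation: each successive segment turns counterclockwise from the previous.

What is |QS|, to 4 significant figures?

11.96

Q is at the origin; QR runs at 127.3° with length 29.4, so R = (-17.82, 23.39). ∠QRA = 45.3° gives RA at -98.00° from the x-axis; with |RA| = 16.0, A = (-20.04, 7.543). ∠RAH = 60.9° gives AH at 21.10° from the x-axis; with |AH| = 20.0, H = (-1.384, 14.74). ∠AHC = 42.1° gives HC at 159.0° from the x-axis; with |HC| = 23.5, C = (-23.32, 23.16). ∠HCD = 122.0° gives CD at -143.0° from the x-axis; with |CD| = 14.7, D = (-35.06, 14.32). CD is perpendicular to DN, so DN runs at -53.00°; with |DN| = 28.1, N = (-18.15, -8.124). ∠DNS = 93.6° gives NS at 33.40° from the x-axis; with |NS| = 8.1, S = (-11.39, -3.665). Then |QS| = |S − Q| = 11.96.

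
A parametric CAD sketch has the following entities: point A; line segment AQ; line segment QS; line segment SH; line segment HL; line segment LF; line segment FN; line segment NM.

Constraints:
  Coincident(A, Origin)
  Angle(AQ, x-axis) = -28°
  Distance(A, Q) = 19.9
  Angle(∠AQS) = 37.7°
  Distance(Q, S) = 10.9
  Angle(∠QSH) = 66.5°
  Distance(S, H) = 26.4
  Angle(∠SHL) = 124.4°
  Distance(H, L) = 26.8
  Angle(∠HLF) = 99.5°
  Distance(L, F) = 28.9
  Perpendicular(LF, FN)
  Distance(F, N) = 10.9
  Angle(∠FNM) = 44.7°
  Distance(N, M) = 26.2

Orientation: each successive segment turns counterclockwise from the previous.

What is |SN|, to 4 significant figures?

36.74

∠HLF = 99.5° gives LF at 3.900° from the x-axis; with |LF| = 28.9, F = (30.40, -43.07). LF is perpendicular to FN, so FN runs at 93.90°; with |FN| = 10.9, N = (29.65, -32.20). Then |SN| = |N − S| = 36.74.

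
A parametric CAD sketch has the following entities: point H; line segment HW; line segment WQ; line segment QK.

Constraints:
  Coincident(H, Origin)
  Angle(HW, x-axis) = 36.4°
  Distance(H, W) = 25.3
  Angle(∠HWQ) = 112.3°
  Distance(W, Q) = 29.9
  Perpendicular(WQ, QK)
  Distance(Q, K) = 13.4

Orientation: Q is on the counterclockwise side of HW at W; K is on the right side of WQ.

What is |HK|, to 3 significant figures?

54.0

∠HWQ = 112.3°, so WQ runs at 36.4° + (180° − 112.3°) = 104° from the x-axis; with |WQ| = 29.9, Q = W + 29.9·(cos 104°, sin 104°) = (13.1, 44.0). WQ ⟂ QK; with |QK| = 13.4 on the right of WQ, K = Q + 13.4·(0.970, 0.244) = (26.1, 47.3). Then |HK| = |K − H| = 54.0.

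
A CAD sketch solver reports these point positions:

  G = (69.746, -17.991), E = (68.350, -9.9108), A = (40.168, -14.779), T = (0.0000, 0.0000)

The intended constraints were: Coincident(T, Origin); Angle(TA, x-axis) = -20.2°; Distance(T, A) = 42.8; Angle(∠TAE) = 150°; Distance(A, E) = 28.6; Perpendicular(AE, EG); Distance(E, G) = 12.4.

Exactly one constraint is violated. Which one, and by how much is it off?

Distance(E, G) = 12.4 — off by 4.20.

T = (0.00, 0.00) ✓; TA at -20.20° ✓; |TA| = 42.80 ✓; ∠TAE = 150.0° ✓; |AE| = 28.60 ✓; ∠(AE, EG) = 90.00° ✓; |EG| = 8.200 ✗.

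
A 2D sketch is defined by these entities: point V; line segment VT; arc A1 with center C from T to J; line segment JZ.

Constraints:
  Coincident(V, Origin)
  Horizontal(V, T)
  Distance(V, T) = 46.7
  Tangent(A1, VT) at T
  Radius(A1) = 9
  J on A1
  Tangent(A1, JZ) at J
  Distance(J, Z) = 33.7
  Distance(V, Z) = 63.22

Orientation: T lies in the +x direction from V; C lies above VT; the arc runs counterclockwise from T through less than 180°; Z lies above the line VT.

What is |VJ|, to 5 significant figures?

56.518

V is at the origin; VT is horizontal with |VT| = 46.7 and T on the +x side, so T = (46.700, 0.0000). A1 meets VT tangentially, so CT is at right angles to VT, so C = T + (0, 9) = (46.700, 9.0000). Since CJ ⟂ JZ (tangency), |CZ| = √(9.0² + 33.7²) = 34.881 regardless of where J sits on A1. So Z lies on both circle(V, 63.22) and circle(C, 34.881); the above-VT intersection is Z = (45.530, 43.861). J is the foot of the tangent from Z: J = (55.312, 11.613).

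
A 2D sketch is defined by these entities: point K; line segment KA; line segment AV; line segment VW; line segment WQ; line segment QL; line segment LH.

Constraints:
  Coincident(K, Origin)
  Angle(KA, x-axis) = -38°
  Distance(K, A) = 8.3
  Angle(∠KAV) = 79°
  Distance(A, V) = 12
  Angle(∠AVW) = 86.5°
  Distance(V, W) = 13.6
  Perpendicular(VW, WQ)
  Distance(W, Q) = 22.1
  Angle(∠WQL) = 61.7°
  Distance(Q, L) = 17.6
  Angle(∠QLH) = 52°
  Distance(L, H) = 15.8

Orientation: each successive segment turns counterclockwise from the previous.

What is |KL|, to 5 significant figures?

11.341

K is at the origin; KA runs at -38.0° with length 8.3, so A = (6.5405, -5.1100). ∠KAV = 79.0° gives AV at 63.000° from the x-axis; with |AV| = 12.0, V = (11.988, 5.5821). ∠AVW = 86.5° gives VW at 156.50° from the x-axis; with |VW| = 13.6, W = (-0.48364, 11.005). VW is perpendicular to WQ, so WQ runs at -113.50°; with |WQ| = 22.1, Q = (-9.2960, -9.2620). ∠WQL = 61.7° gives QL at 4.8000° from the x-axis; with |QL| = 17.6, L = (8.2423, -7.7892). Then |KL| = |L − K| = 11.341.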